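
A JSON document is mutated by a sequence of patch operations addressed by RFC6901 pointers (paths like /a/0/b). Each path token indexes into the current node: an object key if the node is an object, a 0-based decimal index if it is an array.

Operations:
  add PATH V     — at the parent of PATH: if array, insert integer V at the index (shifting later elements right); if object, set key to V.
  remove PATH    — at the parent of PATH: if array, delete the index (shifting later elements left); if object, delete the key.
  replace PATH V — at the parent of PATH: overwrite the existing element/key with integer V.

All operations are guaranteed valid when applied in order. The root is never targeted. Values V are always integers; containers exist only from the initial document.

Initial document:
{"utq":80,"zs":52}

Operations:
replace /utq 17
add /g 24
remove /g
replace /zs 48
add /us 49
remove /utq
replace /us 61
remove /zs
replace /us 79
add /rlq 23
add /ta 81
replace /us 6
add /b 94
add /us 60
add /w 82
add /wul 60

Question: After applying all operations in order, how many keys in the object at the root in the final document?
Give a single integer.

Answer: 6

Derivation:
After op 1 (replace /utq 17): {"utq":17,"zs":52}
After op 2 (add /g 24): {"g":24,"utq":17,"zs":52}
After op 3 (remove /g): {"utq":17,"zs":52}
After op 4 (replace /zs 48): {"utq":17,"zs":48}
After op 5 (add /us 49): {"us":49,"utq":17,"zs":48}
After op 6 (remove /utq): {"us":49,"zs":48}
After op 7 (replace /us 61): {"us":61,"zs":48}
After op 8 (remove /zs): {"us":61}
After op 9 (replace /us 79): {"us":79}
After op 10 (add /rlq 23): {"rlq":23,"us":79}
After op 11 (add /ta 81): {"rlq":23,"ta":81,"us":79}
After op 12 (replace /us 6): {"rlq":23,"ta":81,"us":6}
After op 13 (add /b 94): {"b":94,"rlq":23,"ta":81,"us":6}
After op 14 (add /us 60): {"b":94,"rlq":23,"ta":81,"us":60}
After op 15 (add /w 82): {"b":94,"rlq":23,"ta":81,"us":60,"w":82}
After op 16 (add /wul 60): {"b":94,"rlq":23,"ta":81,"us":60,"w":82,"wul":60}
Size at the root: 6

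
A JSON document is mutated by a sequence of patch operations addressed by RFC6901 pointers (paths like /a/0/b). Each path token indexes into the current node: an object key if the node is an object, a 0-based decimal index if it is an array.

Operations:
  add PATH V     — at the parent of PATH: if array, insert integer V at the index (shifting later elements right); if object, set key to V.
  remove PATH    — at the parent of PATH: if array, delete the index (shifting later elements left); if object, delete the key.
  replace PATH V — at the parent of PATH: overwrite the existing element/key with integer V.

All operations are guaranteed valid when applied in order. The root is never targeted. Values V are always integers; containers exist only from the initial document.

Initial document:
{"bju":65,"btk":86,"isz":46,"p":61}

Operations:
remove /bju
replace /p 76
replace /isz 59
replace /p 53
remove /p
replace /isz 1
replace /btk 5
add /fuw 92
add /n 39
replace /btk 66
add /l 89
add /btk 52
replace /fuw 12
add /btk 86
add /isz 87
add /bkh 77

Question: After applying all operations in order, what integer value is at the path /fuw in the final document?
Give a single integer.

After op 1 (remove /bju): {"btk":86,"isz":46,"p":61}
After op 2 (replace /p 76): {"btk":86,"isz":46,"p":76}
After op 3 (replace /isz 59): {"btk":86,"isz":59,"p":76}
After op 4 (replace /p 53): {"btk":86,"isz":59,"p":53}
After op 5 (remove /p): {"btk":86,"isz":59}
After op 6 (replace /isz 1): {"btk":86,"isz":1}
After op 7 (replace /btk 5): {"btk":5,"isz":1}
After op 8 (add /fuw 92): {"btk":5,"fuw":92,"isz":1}
After op 9 (add /n 39): {"btk":5,"fuw":92,"isz":1,"n":39}
After op 10 (replace /btk 66): {"btk":66,"fuw":92,"isz":1,"n":39}
After op 11 (add /l 89): {"btk":66,"fuw":92,"isz":1,"l":89,"n":39}
After op 12 (add /btk 52): {"btk":52,"fuw":92,"isz":1,"l":89,"n":39}
After op 13 (replace /fuw 12): {"btk":52,"fuw":12,"isz":1,"l":89,"n":39}
After op 14 (add /btk 86): {"btk":86,"fuw":12,"isz":1,"l":89,"n":39}
After op 15 (add /isz 87): {"btk":86,"fuw":12,"isz":87,"l":89,"n":39}
After op 16 (add /bkh 77): {"bkh":77,"btk":86,"fuw":12,"isz":87,"l":89,"n":39}
Value at /fuw: 12

Answer: 12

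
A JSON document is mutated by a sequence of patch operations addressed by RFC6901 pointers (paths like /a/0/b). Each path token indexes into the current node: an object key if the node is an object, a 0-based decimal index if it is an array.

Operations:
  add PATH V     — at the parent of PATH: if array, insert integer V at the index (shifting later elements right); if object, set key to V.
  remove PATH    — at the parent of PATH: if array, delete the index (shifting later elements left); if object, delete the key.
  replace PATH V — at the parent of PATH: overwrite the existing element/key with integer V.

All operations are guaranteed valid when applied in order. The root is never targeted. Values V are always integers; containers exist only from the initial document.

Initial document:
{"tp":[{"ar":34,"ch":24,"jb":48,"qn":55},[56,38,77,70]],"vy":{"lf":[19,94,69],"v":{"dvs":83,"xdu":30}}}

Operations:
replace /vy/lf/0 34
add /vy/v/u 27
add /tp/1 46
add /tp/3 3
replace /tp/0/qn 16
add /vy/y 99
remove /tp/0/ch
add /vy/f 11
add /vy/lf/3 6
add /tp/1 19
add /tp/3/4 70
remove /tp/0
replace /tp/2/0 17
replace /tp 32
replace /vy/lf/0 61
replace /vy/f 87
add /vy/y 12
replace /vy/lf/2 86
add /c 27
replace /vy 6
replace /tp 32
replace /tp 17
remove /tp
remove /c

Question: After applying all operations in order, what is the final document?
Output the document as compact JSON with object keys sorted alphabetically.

Answer: {"vy":6}

Derivation:
After op 1 (replace /vy/lf/0 34): {"tp":[{"ar":34,"ch":24,"jb":48,"qn":55},[56,38,77,70]],"vy":{"lf":[34,94,69],"v":{"dvs":83,"xdu":30}}}
After op 2 (add /vy/v/u 27): {"tp":[{"ar":34,"ch":24,"jb":48,"qn":55},[56,38,77,70]],"vy":{"lf":[34,94,69],"v":{"dvs":83,"u":27,"xdu":30}}}
After op 3 (add /tp/1 46): {"tp":[{"ar":34,"ch":24,"jb":48,"qn":55},46,[56,38,77,70]],"vy":{"lf":[34,94,69],"v":{"dvs":83,"u":27,"xdu":30}}}
After op 4 (add /tp/3 3): {"tp":[{"ar":34,"ch":24,"jb":48,"qn":55},46,[56,38,77,70],3],"vy":{"lf":[34,94,69],"v":{"dvs":83,"u":27,"xdu":30}}}
After op 5 (replace /tp/0/qn 16): {"tp":[{"ar":34,"ch":24,"jb":48,"qn":16},46,[56,38,77,70],3],"vy":{"lf":[34,94,69],"v":{"dvs":83,"u":27,"xdu":30}}}
After op 6 (add /vy/y 99): {"tp":[{"ar":34,"ch":24,"jb":48,"qn":16},46,[56,38,77,70],3],"vy":{"lf":[34,94,69],"v":{"dvs":83,"u":27,"xdu":30},"y":99}}
After op 7 (remove /tp/0/ch): {"tp":[{"ar":34,"jb":48,"qn":16},46,[56,38,77,70],3],"vy":{"lf":[34,94,69],"v":{"dvs":83,"u":27,"xdu":30},"y":99}}
After op 8 (add /vy/f 11): {"tp":[{"ar":34,"jb":48,"qn":16},46,[56,38,77,70],3],"vy":{"f":11,"lf":[34,94,69],"v":{"dvs":83,"u":27,"xdu":30},"y":99}}
After op 9 (add /vy/lf/3 6): {"tp":[{"ar":34,"jb":48,"qn":16},46,[56,38,77,70],3],"vy":{"f":11,"lf":[34,94,69,6],"v":{"dvs":83,"u":27,"xdu":30},"y":99}}
After op 10 (add /tp/1 19): {"tp":[{"ar":34,"jb":48,"qn":16},19,46,[56,38,77,70],3],"vy":{"f":11,"lf":[34,94,69,6],"v":{"dvs":83,"u":27,"xdu":30},"y":99}}
After op 11 (add /tp/3/4 70): {"tp":[{"ar":34,"jb":48,"qn":16},19,46,[56,38,77,70,70],3],"vy":{"f":11,"lf":[34,94,69,6],"v":{"dvs":83,"u":27,"xdu":30},"y":99}}
After op 12 (remove /tp/0): {"tp":[19,46,[56,38,77,70,70],3],"vy":{"f":11,"lf":[34,94,69,6],"v":{"dvs":83,"u":27,"xdu":30},"y":99}}
After op 13 (replace /tp/2/0 17): {"tp":[19,46,[17,38,77,70,70],3],"vy":{"f":11,"lf":[34,94,69,6],"v":{"dvs":83,"u":27,"xdu":30},"y":99}}
After op 14 (replace /tp 32): {"tp":32,"vy":{"f":11,"lf":[34,94,69,6],"v":{"dvs":83,"u":27,"xdu":30},"y":99}}
After op 15 (replace /vy/lf/0 61): {"tp":32,"vy":{"f":11,"lf":[61,94,69,6],"v":{"dvs":83,"u":27,"xdu":30},"y":99}}
After op 16 (replace /vy/f 87): {"tp":32,"vy":{"f":87,"lf":[61,94,69,6],"v":{"dvs":83,"u":27,"xdu":30},"y":99}}
After op 17 (add /vy/y 12): {"tp":32,"vy":{"f":87,"lf":[61,94,69,6],"v":{"dvs":83,"u":27,"xdu":30},"y":12}}
After op 18 (replace /vy/lf/2 86): {"tp":32,"vy":{"f":87,"lf":[61,94,86,6],"v":{"dvs":83,"u":27,"xdu":30},"y":12}}
After op 19 (add /c 27): {"c":27,"tp":32,"vy":{"f":87,"lf":[61,94,86,6],"v":{"dvs":83,"u":27,"xdu":30},"y":12}}
After op 20 (replace /vy 6): {"c":27,"tp":32,"vy":6}
After op 21 (replace /tp 32): {"c":27,"tp":32,"vy":6}
After op 22 (replace /tp 17): {"c":27,"tp":17,"vy":6}
After op 23 (remove /tp): {"c":27,"vy":6}
After op 24 (remove /c): {"vy":6}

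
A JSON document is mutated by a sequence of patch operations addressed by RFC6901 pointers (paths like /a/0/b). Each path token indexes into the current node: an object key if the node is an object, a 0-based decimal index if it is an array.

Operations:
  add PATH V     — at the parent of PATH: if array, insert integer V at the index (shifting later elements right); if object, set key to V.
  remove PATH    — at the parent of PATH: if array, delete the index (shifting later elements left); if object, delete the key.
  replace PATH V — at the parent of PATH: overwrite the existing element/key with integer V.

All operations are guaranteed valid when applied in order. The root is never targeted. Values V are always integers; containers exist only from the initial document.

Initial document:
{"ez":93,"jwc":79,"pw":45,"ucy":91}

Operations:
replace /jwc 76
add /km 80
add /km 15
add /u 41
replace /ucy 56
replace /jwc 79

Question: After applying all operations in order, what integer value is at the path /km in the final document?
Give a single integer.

After op 1 (replace /jwc 76): {"ez":93,"jwc":76,"pw":45,"ucy":91}
After op 2 (add /km 80): {"ez":93,"jwc":76,"km":80,"pw":45,"ucy":91}
After op 3 (add /km 15): {"ez":93,"jwc":76,"km":15,"pw":45,"ucy":91}
After op 4 (add /u 41): {"ez":93,"jwc":76,"km":15,"pw":45,"u":41,"ucy":91}
After op 5 (replace /ucy 56): {"ez":93,"jwc":76,"km":15,"pw":45,"u":41,"ucy":56}
After op 6 (replace /jwc 79): {"ez":93,"jwc":79,"km":15,"pw":45,"u":41,"ucy":56}
Value at /km: 15

Answer: 15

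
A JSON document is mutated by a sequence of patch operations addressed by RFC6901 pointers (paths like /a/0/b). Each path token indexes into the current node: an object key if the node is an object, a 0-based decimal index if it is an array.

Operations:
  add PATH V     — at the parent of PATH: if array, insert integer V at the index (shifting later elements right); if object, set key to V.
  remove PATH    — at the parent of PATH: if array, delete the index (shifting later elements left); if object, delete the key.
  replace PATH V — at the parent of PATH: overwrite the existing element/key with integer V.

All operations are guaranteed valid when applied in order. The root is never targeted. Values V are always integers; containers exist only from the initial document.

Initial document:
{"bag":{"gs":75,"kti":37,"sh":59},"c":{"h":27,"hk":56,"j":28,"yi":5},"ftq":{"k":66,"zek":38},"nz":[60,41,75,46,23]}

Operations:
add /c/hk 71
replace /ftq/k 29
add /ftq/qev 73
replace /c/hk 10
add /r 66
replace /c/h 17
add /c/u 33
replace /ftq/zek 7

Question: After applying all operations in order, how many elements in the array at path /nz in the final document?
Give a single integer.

Answer: 5

Derivation:
After op 1 (add /c/hk 71): {"bag":{"gs":75,"kti":37,"sh":59},"c":{"h":27,"hk":71,"j":28,"yi":5},"ftq":{"k":66,"zek":38},"nz":[60,41,75,46,23]}
After op 2 (replace /ftq/k 29): {"bag":{"gs":75,"kti":37,"sh":59},"c":{"h":27,"hk":71,"j":28,"yi":5},"ftq":{"k":29,"zek":38},"nz":[60,41,75,46,23]}
After op 3 (add /ftq/qev 73): {"bag":{"gs":75,"kti":37,"sh":59},"c":{"h":27,"hk":71,"j":28,"yi":5},"ftq":{"k":29,"qev":73,"zek":38},"nz":[60,41,75,46,23]}
After op 4 (replace /c/hk 10): {"bag":{"gs":75,"kti":37,"sh":59},"c":{"h":27,"hk":10,"j":28,"yi":5},"ftq":{"k":29,"qev":73,"zek":38},"nz":[60,41,75,46,23]}
After op 5 (add /r 66): {"bag":{"gs":75,"kti":37,"sh":59},"c":{"h":27,"hk":10,"j":28,"yi":5},"ftq":{"k":29,"qev":73,"zek":38},"nz":[60,41,75,46,23],"r":66}
After op 6 (replace /c/h 17): {"bag":{"gs":75,"kti":37,"sh":59},"c":{"h":17,"hk":10,"j":28,"yi":5},"ftq":{"k":29,"qev":73,"zek":38},"nz":[60,41,75,46,23],"r":66}
After op 7 (add /c/u 33): {"bag":{"gs":75,"kti":37,"sh":59},"c":{"h":17,"hk":10,"j":28,"u":33,"yi":5},"ftq":{"k":29,"qev":73,"zek":38},"nz":[60,41,75,46,23],"r":66}
After op 8 (replace /ftq/zek 7): {"bag":{"gs":75,"kti":37,"sh":59},"c":{"h":17,"hk":10,"j":28,"u":33,"yi":5},"ftq":{"k":29,"qev":73,"zek":7},"nz":[60,41,75,46,23],"r":66}
Size at path /nz: 5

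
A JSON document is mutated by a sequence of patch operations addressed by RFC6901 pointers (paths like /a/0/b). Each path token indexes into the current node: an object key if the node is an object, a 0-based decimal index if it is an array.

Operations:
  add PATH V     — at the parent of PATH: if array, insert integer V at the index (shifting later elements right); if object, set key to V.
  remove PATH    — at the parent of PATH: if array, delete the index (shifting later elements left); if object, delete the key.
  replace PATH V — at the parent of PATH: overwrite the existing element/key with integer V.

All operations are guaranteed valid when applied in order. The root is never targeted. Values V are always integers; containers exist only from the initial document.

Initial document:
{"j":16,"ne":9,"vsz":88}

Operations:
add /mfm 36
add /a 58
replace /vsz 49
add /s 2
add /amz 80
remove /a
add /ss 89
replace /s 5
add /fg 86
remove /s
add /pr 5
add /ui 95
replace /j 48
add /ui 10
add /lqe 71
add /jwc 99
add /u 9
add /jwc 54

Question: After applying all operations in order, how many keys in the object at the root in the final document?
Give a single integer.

Answer: 12

Derivation:
After op 1 (add /mfm 36): {"j":16,"mfm":36,"ne":9,"vsz":88}
After op 2 (add /a 58): {"a":58,"j":16,"mfm":36,"ne":9,"vsz":88}
After op 3 (replace /vsz 49): {"a":58,"j":16,"mfm":36,"ne":9,"vsz":49}
After op 4 (add /s 2): {"a":58,"j":16,"mfm":36,"ne":9,"s":2,"vsz":49}
After op 5 (add /amz 80): {"a":58,"amz":80,"j":16,"mfm":36,"ne":9,"s":2,"vsz":49}
After op 6 (remove /a): {"amz":80,"j":16,"mfm":36,"ne":9,"s":2,"vsz":49}
After op 7 (add /ss 89): {"amz":80,"j":16,"mfm":36,"ne":9,"s":2,"ss":89,"vsz":49}
After op 8 (replace /s 5): {"amz":80,"j":16,"mfm":36,"ne":9,"s":5,"ss":89,"vsz":49}
After op 9 (add /fg 86): {"amz":80,"fg":86,"j":16,"mfm":36,"ne":9,"s":5,"ss":89,"vsz":49}
After op 10 (remove /s): {"amz":80,"fg":86,"j":16,"mfm":36,"ne":9,"ss":89,"vsz":49}
After op 11 (add /pr 5): {"amz":80,"fg":86,"j":16,"mfm":36,"ne":9,"pr":5,"ss":89,"vsz":49}
After op 12 (add /ui 95): {"amz":80,"fg":86,"j":16,"mfm":36,"ne":9,"pr":5,"ss":89,"ui":95,"vsz":49}
After op 13 (replace /j 48): {"amz":80,"fg":86,"j":48,"mfm":36,"ne":9,"pr":5,"ss":89,"ui":95,"vsz":49}
After op 14 (add /ui 10): {"amz":80,"fg":86,"j":48,"mfm":36,"ne":9,"pr":5,"ss":89,"ui":10,"vsz":49}
After op 15 (add /lqe 71): {"amz":80,"fg":86,"j":48,"lqe":71,"mfm":36,"ne":9,"pr":5,"ss":89,"ui":10,"vsz":49}
After op 16 (add /jwc 99): {"amz":80,"fg":86,"j":48,"jwc":99,"lqe":71,"mfm":36,"ne":9,"pr":5,"ss":89,"ui":10,"vsz":49}
After op 17 (add /u 9): {"amz":80,"fg":86,"j":48,"jwc":99,"lqe":71,"mfm":36,"ne":9,"pr":5,"ss":89,"u":9,"ui":10,"vsz":49}
After op 18 (add /jwc 54): {"amz":80,"fg":86,"j":48,"jwc":54,"lqe":71,"mfm":36,"ne":9,"pr":5,"ss":89,"u":9,"ui":10,"vsz":49}
Size at the root: 12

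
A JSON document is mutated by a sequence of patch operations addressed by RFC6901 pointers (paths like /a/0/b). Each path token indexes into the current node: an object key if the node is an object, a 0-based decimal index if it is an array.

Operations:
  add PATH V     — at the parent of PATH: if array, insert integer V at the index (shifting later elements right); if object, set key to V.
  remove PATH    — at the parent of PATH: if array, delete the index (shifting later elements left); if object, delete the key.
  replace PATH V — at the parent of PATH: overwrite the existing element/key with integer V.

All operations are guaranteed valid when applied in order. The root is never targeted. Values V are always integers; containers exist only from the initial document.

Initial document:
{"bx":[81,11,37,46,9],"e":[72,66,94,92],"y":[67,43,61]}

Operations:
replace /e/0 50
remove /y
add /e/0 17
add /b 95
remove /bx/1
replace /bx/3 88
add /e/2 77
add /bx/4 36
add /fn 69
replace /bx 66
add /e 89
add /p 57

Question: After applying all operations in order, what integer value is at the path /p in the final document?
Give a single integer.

After op 1 (replace /e/0 50): {"bx":[81,11,37,46,9],"e":[50,66,94,92],"y":[67,43,61]}
After op 2 (remove /y): {"bx":[81,11,37,46,9],"e":[50,66,94,92]}
After op 3 (add /e/0 17): {"bx":[81,11,37,46,9],"e":[17,50,66,94,92]}
After op 4 (add /b 95): {"b":95,"bx":[81,11,37,46,9],"e":[17,50,66,94,92]}
After op 5 (remove /bx/1): {"b":95,"bx":[81,37,46,9],"e":[17,50,66,94,92]}
After op 6 (replace /bx/3 88): {"b":95,"bx":[81,37,46,88],"e":[17,50,66,94,92]}
After op 7 (add /e/2 77): {"b":95,"bx":[81,37,46,88],"e":[17,50,77,66,94,92]}
After op 8 (add /bx/4 36): {"b":95,"bx":[81,37,46,88,36],"e":[17,50,77,66,94,92]}
After op 9 (add /fn 69): {"b":95,"bx":[81,37,46,88,36],"e":[17,50,77,66,94,92],"fn":69}
After op 10 (replace /bx 66): {"b":95,"bx":66,"e":[17,50,77,66,94,92],"fn":69}
After op 11 (add /e 89): {"b":95,"bx":66,"e":89,"fn":69}
After op 12 (add /p 57): {"b":95,"bx":66,"e":89,"fn":69,"p":57}
Value at /p: 57

Answer: 57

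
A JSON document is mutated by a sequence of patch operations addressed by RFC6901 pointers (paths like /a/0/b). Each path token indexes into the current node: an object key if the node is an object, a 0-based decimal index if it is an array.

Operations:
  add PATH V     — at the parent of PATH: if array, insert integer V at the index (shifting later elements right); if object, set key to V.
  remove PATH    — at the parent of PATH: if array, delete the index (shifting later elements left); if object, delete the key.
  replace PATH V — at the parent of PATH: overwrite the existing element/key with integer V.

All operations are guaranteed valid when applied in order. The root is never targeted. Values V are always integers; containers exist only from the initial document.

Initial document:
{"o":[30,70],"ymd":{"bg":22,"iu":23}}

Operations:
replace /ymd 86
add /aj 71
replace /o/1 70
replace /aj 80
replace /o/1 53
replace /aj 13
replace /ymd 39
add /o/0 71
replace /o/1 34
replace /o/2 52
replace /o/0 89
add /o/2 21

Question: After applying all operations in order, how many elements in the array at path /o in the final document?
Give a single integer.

Answer: 4

Derivation:
After op 1 (replace /ymd 86): {"o":[30,70],"ymd":86}
After op 2 (add /aj 71): {"aj":71,"o":[30,70],"ymd":86}
After op 3 (replace /o/1 70): {"aj":71,"o":[30,70],"ymd":86}
After op 4 (replace /aj 80): {"aj":80,"o":[30,70],"ymd":86}
After op 5 (replace /o/1 53): {"aj":80,"o":[30,53],"ymd":86}
After op 6 (replace /aj 13): {"aj":13,"o":[30,53],"ymd":86}
After op 7 (replace /ymd 39): {"aj":13,"o":[30,53],"ymd":39}
After op 8 (add /o/0 71): {"aj":13,"o":[71,30,53],"ymd":39}
After op 9 (replace /o/1 34): {"aj":13,"o":[71,34,53],"ymd":39}
After op 10 (replace /o/2 52): {"aj":13,"o":[71,34,52],"ymd":39}
After op 11 (replace /o/0 89): {"aj":13,"o":[89,34,52],"ymd":39}
After op 12 (add /o/2 21): {"aj":13,"o":[89,34,21,52],"ymd":39}
Size at path /o: 4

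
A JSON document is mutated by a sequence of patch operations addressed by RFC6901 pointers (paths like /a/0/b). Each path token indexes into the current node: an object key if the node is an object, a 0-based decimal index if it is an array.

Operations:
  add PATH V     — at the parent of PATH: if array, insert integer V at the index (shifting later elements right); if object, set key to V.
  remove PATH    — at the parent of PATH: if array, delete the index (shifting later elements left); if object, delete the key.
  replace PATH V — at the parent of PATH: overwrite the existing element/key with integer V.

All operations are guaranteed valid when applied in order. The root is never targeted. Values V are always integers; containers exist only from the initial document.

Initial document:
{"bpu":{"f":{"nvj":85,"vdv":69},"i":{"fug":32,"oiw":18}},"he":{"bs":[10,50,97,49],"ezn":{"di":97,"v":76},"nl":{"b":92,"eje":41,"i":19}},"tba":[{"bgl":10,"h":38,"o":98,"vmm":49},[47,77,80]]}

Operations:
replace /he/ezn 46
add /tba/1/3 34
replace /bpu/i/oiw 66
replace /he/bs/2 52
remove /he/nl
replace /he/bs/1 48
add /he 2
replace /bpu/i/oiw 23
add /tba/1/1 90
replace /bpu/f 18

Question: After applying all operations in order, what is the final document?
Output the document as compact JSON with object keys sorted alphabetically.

Answer: {"bpu":{"f":18,"i":{"fug":32,"oiw":23}},"he":2,"tba":[{"bgl":10,"h":38,"o":98,"vmm":49},[47,90,77,80,34]]}

Derivation:
After op 1 (replace /he/ezn 46): {"bpu":{"f":{"nvj":85,"vdv":69},"i":{"fug":32,"oiw":18}},"he":{"bs":[10,50,97,49],"ezn":46,"nl":{"b":92,"eje":41,"i":19}},"tba":[{"bgl":10,"h":38,"o":98,"vmm":49},[47,77,80]]}
After op 2 (add /tba/1/3 34): {"bpu":{"f":{"nvj":85,"vdv":69},"i":{"fug":32,"oiw":18}},"he":{"bs":[10,50,97,49],"ezn":46,"nl":{"b":92,"eje":41,"i":19}},"tba":[{"bgl":10,"h":38,"o":98,"vmm":49},[47,77,80,34]]}
After op 3 (replace /bpu/i/oiw 66): {"bpu":{"f":{"nvj":85,"vdv":69},"i":{"fug":32,"oiw":66}},"he":{"bs":[10,50,97,49],"ezn":46,"nl":{"b":92,"eje":41,"i":19}},"tba":[{"bgl":10,"h":38,"o":98,"vmm":49},[47,77,80,34]]}
After op 4 (replace /he/bs/2 52): {"bpu":{"f":{"nvj":85,"vdv":69},"i":{"fug":32,"oiw":66}},"he":{"bs":[10,50,52,49],"ezn":46,"nl":{"b":92,"eje":41,"i":19}},"tba":[{"bgl":10,"h":38,"o":98,"vmm":49},[47,77,80,34]]}
After op 5 (remove /he/nl): {"bpu":{"f":{"nvj":85,"vdv":69},"i":{"fug":32,"oiw":66}},"he":{"bs":[10,50,52,49],"ezn":46},"tba":[{"bgl":10,"h":38,"o":98,"vmm":49},[47,77,80,34]]}
After op 6 (replace /he/bs/1 48): {"bpu":{"f":{"nvj":85,"vdv":69},"i":{"fug":32,"oiw":66}},"he":{"bs":[10,48,52,49],"ezn":46},"tba":[{"bgl":10,"h":38,"o":98,"vmm":49},[47,77,80,34]]}
After op 7 (add /he 2): {"bpu":{"f":{"nvj":85,"vdv":69},"i":{"fug":32,"oiw":66}},"he":2,"tba":[{"bgl":10,"h":38,"o":98,"vmm":49},[47,77,80,34]]}
After op 8 (replace /bpu/i/oiw 23): {"bpu":{"f":{"nvj":85,"vdv":69},"i":{"fug":32,"oiw":23}},"he":2,"tba":[{"bgl":10,"h":38,"o":98,"vmm":49},[47,77,80,34]]}
After op 9 (add /tba/1/1 90): {"bpu":{"f":{"nvj":85,"vdv":69},"i":{"fug":32,"oiw":23}},"he":2,"tba":[{"bgl":10,"h":38,"o":98,"vmm":49},[47,90,77,80,34]]}
After op 10 (replace /bpu/f 18): {"bpu":{"f":18,"i":{"fug":32,"oiw":23}},"he":2,"tba":[{"bgl":10,"h":38,"o":98,"vmm":49},[47,90,77,80,34]]}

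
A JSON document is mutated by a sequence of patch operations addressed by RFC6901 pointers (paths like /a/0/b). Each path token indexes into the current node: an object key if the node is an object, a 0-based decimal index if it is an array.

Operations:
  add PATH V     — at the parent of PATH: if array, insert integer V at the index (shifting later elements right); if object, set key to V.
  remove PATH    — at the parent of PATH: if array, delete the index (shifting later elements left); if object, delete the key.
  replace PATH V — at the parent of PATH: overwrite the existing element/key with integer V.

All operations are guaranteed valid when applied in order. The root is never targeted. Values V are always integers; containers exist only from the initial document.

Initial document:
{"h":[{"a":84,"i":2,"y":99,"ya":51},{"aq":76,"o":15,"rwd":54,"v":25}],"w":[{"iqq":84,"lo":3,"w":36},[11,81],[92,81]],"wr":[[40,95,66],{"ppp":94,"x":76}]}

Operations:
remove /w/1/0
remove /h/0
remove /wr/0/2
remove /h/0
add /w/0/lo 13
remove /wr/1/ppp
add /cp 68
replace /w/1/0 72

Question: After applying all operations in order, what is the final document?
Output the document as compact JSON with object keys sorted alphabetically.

After op 1 (remove /w/1/0): {"h":[{"a":84,"i":2,"y":99,"ya":51},{"aq":76,"o":15,"rwd":54,"v":25}],"w":[{"iqq":84,"lo":3,"w":36},[81],[92,81]],"wr":[[40,95,66],{"ppp":94,"x":76}]}
After op 2 (remove /h/0): {"h":[{"aq":76,"o":15,"rwd":54,"v":25}],"w":[{"iqq":84,"lo":3,"w":36},[81],[92,81]],"wr":[[40,95,66],{"ppp":94,"x":76}]}
After op 3 (remove /wr/0/2): {"h":[{"aq":76,"o":15,"rwd":54,"v":25}],"w":[{"iqq":84,"lo":3,"w":36},[81],[92,81]],"wr":[[40,95],{"ppp":94,"x":76}]}
After op 4 (remove /h/0): {"h":[],"w":[{"iqq":84,"lo":3,"w":36},[81],[92,81]],"wr":[[40,95],{"ppp":94,"x":76}]}
After op 5 (add /w/0/lo 13): {"h":[],"w":[{"iqq":84,"lo":13,"w":36},[81],[92,81]],"wr":[[40,95],{"ppp":94,"x":76}]}
After op 6 (remove /wr/1/ppp): {"h":[],"w":[{"iqq":84,"lo":13,"w":36},[81],[92,81]],"wr":[[40,95],{"x":76}]}
After op 7 (add /cp 68): {"cp":68,"h":[],"w":[{"iqq":84,"lo":13,"w":36},[81],[92,81]],"wr":[[40,95],{"x":76}]}
After op 8 (replace /w/1/0 72): {"cp":68,"h":[],"w":[{"iqq":84,"lo":13,"w":36},[72],[92,81]],"wr":[[40,95],{"x":76}]}

Answer: {"cp":68,"h":[],"w":[{"iqq":84,"lo":13,"w":36},[72],[92,81]],"wr":[[40,95],{"x":76}]}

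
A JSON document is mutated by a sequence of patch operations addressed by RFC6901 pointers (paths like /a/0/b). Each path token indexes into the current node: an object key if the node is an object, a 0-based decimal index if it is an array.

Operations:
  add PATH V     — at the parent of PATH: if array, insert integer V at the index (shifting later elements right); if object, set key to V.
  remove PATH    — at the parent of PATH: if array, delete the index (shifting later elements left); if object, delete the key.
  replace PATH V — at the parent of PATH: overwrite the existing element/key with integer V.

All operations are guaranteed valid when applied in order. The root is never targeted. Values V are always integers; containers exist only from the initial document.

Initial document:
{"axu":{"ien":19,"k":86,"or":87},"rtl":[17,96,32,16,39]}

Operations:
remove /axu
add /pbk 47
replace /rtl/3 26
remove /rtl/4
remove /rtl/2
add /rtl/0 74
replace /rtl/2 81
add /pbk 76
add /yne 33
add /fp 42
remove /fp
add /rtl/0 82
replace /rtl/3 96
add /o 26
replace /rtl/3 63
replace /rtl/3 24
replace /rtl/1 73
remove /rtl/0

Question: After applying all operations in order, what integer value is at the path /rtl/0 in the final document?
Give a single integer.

After op 1 (remove /axu): {"rtl":[17,96,32,16,39]}
After op 2 (add /pbk 47): {"pbk":47,"rtl":[17,96,32,16,39]}
After op 3 (replace /rtl/3 26): {"pbk":47,"rtl":[17,96,32,26,39]}
After op 4 (remove /rtl/4): {"pbk":47,"rtl":[17,96,32,26]}
After op 5 (remove /rtl/2): {"pbk":47,"rtl":[17,96,26]}
After op 6 (add /rtl/0 74): {"pbk":47,"rtl":[74,17,96,26]}
After op 7 (replace /rtl/2 81): {"pbk":47,"rtl":[74,17,81,26]}
After op 8 (add /pbk 76): {"pbk":76,"rtl":[74,17,81,26]}
After op 9 (add /yne 33): {"pbk":76,"rtl":[74,17,81,26],"yne":33}
After op 10 (add /fp 42): {"fp":42,"pbk":76,"rtl":[74,17,81,26],"yne":33}
After op 11 (remove /fp): {"pbk":76,"rtl":[74,17,81,26],"yne":33}
After op 12 (add /rtl/0 82): {"pbk":76,"rtl":[82,74,17,81,26],"yne":33}
After op 13 (replace /rtl/3 96): {"pbk":76,"rtl":[82,74,17,96,26],"yne":33}
After op 14 (add /o 26): {"o":26,"pbk":76,"rtl":[82,74,17,96,26],"yne":33}
After op 15 (replace /rtl/3 63): {"o":26,"pbk":76,"rtl":[82,74,17,63,26],"yne":33}
After op 16 (replace /rtl/3 24): {"o":26,"pbk":76,"rtl":[82,74,17,24,26],"yne":33}
After op 17 (replace /rtl/1 73): {"o":26,"pbk":76,"rtl":[82,73,17,24,26],"yne":33}
After op 18 (remove /rtl/0): {"o":26,"pbk":76,"rtl":[73,17,24,26],"yne":33}
Value at /rtl/0: 73

Answer: 73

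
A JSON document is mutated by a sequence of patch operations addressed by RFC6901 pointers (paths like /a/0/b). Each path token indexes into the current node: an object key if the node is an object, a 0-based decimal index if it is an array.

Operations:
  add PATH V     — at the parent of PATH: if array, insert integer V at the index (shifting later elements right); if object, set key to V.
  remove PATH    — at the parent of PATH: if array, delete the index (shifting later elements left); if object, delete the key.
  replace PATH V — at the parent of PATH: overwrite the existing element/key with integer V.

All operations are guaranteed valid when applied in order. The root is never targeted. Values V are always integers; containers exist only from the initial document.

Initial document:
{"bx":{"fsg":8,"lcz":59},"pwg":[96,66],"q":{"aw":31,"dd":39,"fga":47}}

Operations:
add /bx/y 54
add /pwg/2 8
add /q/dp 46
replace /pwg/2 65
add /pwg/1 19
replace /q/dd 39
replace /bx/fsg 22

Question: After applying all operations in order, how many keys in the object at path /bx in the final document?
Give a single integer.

Answer: 3

Derivation:
After op 1 (add /bx/y 54): {"bx":{"fsg":8,"lcz":59,"y":54},"pwg":[96,66],"q":{"aw":31,"dd":39,"fga":47}}
After op 2 (add /pwg/2 8): {"bx":{"fsg":8,"lcz":59,"y":54},"pwg":[96,66,8],"q":{"aw":31,"dd":39,"fga":47}}
After op 3 (add /q/dp 46): {"bx":{"fsg":8,"lcz":59,"y":54},"pwg":[96,66,8],"q":{"aw":31,"dd":39,"dp":46,"fga":47}}
After op 4 (replace /pwg/2 65): {"bx":{"fsg":8,"lcz":59,"y":54},"pwg":[96,66,65],"q":{"aw":31,"dd":39,"dp":46,"fga":47}}
After op 5 (add /pwg/1 19): {"bx":{"fsg":8,"lcz":59,"y":54},"pwg":[96,19,66,65],"q":{"aw":31,"dd":39,"dp":46,"fga":47}}
After op 6 (replace /q/dd 39): {"bx":{"fsg":8,"lcz":59,"y":54},"pwg":[96,19,66,65],"q":{"aw":31,"dd":39,"dp":46,"fga":47}}
After op 7 (replace /bx/fsg 22): {"bx":{"fsg":22,"lcz":59,"y":54},"pwg":[96,19,66,65],"q":{"aw":31,"dd":39,"dp":46,"fga":47}}
Size at path /bx: 3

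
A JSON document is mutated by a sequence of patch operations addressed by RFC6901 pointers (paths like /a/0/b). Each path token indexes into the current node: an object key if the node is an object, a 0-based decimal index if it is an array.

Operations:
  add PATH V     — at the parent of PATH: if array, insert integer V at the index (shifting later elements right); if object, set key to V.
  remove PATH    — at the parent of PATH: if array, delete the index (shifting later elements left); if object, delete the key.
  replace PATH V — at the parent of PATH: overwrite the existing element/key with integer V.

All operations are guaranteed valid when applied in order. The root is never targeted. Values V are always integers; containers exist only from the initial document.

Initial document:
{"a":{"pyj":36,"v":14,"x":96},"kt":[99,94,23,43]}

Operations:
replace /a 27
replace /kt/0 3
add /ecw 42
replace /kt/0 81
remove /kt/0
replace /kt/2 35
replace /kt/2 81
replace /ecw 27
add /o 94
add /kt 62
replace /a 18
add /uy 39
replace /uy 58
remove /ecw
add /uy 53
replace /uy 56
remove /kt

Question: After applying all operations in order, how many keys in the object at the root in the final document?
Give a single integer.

After op 1 (replace /a 27): {"a":27,"kt":[99,94,23,43]}
After op 2 (replace /kt/0 3): {"a":27,"kt":[3,94,23,43]}
After op 3 (add /ecw 42): {"a":27,"ecw":42,"kt":[3,94,23,43]}
After op 4 (replace /kt/0 81): {"a":27,"ecw":42,"kt":[81,94,23,43]}
After op 5 (remove /kt/0): {"a":27,"ecw":42,"kt":[94,23,43]}
After op 6 (replace /kt/2 35): {"a":27,"ecw":42,"kt":[94,23,35]}
After op 7 (replace /kt/2 81): {"a":27,"ecw":42,"kt":[94,23,81]}
After op 8 (replace /ecw 27): {"a":27,"ecw":27,"kt":[94,23,81]}
After op 9 (add /o 94): {"a":27,"ecw":27,"kt":[94,23,81],"o":94}
After op 10 (add /kt 62): {"a":27,"ecw":27,"kt":62,"o":94}
After op 11 (replace /a 18): {"a":18,"ecw":27,"kt":62,"o":94}
After op 12 (add /uy 39): {"a":18,"ecw":27,"kt":62,"o":94,"uy":39}
After op 13 (replace /uy 58): {"a":18,"ecw":27,"kt":62,"o":94,"uy":58}
After op 14 (remove /ecw): {"a":18,"kt":62,"o":94,"uy":58}
After op 15 (add /uy 53): {"a":18,"kt":62,"o":94,"uy":53}
After op 16 (replace /uy 56): {"a":18,"kt":62,"o":94,"uy":56}
After op 17 (remove /kt): {"a":18,"o":94,"uy":56}
Size at the root: 3

Answer: 3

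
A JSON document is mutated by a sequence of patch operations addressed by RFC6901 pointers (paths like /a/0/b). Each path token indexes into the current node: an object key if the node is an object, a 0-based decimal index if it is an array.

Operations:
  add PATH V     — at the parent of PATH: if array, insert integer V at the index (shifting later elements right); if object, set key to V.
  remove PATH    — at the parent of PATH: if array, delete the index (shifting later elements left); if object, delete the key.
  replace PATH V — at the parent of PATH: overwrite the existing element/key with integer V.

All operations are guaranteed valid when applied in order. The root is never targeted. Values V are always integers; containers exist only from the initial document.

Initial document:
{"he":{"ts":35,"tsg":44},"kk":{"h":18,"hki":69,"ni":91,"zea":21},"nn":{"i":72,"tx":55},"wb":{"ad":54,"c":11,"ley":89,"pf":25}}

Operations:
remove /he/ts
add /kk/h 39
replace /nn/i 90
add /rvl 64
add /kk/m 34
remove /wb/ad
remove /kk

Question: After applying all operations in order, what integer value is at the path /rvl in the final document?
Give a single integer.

After op 1 (remove /he/ts): {"he":{"tsg":44},"kk":{"h":18,"hki":69,"ni":91,"zea":21},"nn":{"i":72,"tx":55},"wb":{"ad":54,"c":11,"ley":89,"pf":25}}
After op 2 (add /kk/h 39): {"he":{"tsg":44},"kk":{"h":39,"hki":69,"ni":91,"zea":21},"nn":{"i":72,"tx":55},"wb":{"ad":54,"c":11,"ley":89,"pf":25}}
After op 3 (replace /nn/i 90): {"he":{"tsg":44},"kk":{"h":39,"hki":69,"ni":91,"zea":21},"nn":{"i":90,"tx":55},"wb":{"ad":54,"c":11,"ley":89,"pf":25}}
After op 4 (add /rvl 64): {"he":{"tsg":44},"kk":{"h":39,"hki":69,"ni":91,"zea":21},"nn":{"i":90,"tx":55},"rvl":64,"wb":{"ad":54,"c":11,"ley":89,"pf":25}}
After op 5 (add /kk/m 34): {"he":{"tsg":44},"kk":{"h":39,"hki":69,"m":34,"ni":91,"zea":21},"nn":{"i":90,"tx":55},"rvl":64,"wb":{"ad":54,"c":11,"ley":89,"pf":25}}
After op 6 (remove /wb/ad): {"he":{"tsg":44},"kk":{"h":39,"hki":69,"m":34,"ni":91,"zea":21},"nn":{"i":90,"tx":55},"rvl":64,"wb":{"c":11,"ley":89,"pf":25}}
After op 7 (remove /kk): {"he":{"tsg":44},"nn":{"i":90,"tx":55},"rvl":64,"wb":{"c":11,"ley":89,"pf":25}}
Value at /rvl: 64

Answer: 64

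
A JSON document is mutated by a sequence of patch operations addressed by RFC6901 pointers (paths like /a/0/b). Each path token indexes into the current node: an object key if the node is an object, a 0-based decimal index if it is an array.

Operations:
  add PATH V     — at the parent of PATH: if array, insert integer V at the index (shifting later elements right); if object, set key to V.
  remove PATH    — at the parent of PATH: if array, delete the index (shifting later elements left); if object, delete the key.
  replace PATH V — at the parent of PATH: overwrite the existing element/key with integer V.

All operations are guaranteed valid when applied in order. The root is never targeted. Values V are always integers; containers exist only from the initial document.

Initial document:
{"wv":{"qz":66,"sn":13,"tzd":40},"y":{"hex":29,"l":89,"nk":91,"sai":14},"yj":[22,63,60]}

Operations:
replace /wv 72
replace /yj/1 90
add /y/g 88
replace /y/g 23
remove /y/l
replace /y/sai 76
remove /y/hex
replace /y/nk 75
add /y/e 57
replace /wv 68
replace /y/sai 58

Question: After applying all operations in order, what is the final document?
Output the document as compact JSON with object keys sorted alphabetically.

Answer: {"wv":68,"y":{"e":57,"g":23,"nk":75,"sai":58},"yj":[22,90,60]}

Derivation:
After op 1 (replace /wv 72): {"wv":72,"y":{"hex":29,"l":89,"nk":91,"sai":14},"yj":[22,63,60]}
After op 2 (replace /yj/1 90): {"wv":72,"y":{"hex":29,"l":89,"nk":91,"sai":14},"yj":[22,90,60]}
After op 3 (add /y/g 88): {"wv":72,"y":{"g":88,"hex":29,"l":89,"nk":91,"sai":14},"yj":[22,90,60]}
After op 4 (replace /y/g 23): {"wv":72,"y":{"g":23,"hex":29,"l":89,"nk":91,"sai":14},"yj":[22,90,60]}
After op 5 (remove /y/l): {"wv":72,"y":{"g":23,"hex":29,"nk":91,"sai":14},"yj":[22,90,60]}
After op 6 (replace /y/sai 76): {"wv":72,"y":{"g":23,"hex":29,"nk":91,"sai":76},"yj":[22,90,60]}
After op 7 (remove /y/hex): {"wv":72,"y":{"g":23,"nk":91,"sai":76},"yj":[22,90,60]}
After op 8 (replace /y/nk 75): {"wv":72,"y":{"g":23,"nk":75,"sai":76},"yj":[22,90,60]}
After op 9 (add /y/e 57): {"wv":72,"y":{"e":57,"g":23,"nk":75,"sai":76},"yj":[22,90,60]}
After op 10 (replace /wv 68): {"wv":68,"y":{"e":57,"g":23,"nk":75,"sai":76},"yj":[22,90,60]}
After op 11 (replace /y/sai 58): {"wv":68,"y":{"e":57,"g":23,"nk":75,"sai":58},"yj":[22,90,60]}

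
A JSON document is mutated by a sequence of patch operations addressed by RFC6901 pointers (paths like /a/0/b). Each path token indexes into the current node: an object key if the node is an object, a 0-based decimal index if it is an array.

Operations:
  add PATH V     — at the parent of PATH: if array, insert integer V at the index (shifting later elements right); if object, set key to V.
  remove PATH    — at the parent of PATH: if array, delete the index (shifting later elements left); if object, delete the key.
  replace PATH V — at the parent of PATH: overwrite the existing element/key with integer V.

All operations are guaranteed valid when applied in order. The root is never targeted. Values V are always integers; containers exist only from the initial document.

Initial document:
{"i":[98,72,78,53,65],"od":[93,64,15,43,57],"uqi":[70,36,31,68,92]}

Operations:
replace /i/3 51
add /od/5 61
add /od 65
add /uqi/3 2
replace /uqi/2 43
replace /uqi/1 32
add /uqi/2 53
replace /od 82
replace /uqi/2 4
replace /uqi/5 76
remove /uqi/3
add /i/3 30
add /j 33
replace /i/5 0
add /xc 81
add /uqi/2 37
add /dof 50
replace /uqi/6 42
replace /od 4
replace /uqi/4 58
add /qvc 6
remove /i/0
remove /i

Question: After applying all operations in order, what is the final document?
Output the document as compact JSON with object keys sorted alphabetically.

Answer: {"dof":50,"j":33,"od":4,"qvc":6,"uqi":[70,32,37,4,58,76,42],"xc":81}

Derivation:
After op 1 (replace /i/3 51): {"i":[98,72,78,51,65],"od":[93,64,15,43,57],"uqi":[70,36,31,68,92]}
After op 2 (add /od/5 61): {"i":[98,72,78,51,65],"od":[93,64,15,43,57,61],"uqi":[70,36,31,68,92]}
After op 3 (add /od 65): {"i":[98,72,78,51,65],"od":65,"uqi":[70,36,31,68,92]}
After op 4 (add /uqi/3 2): {"i":[98,72,78,51,65],"od":65,"uqi":[70,36,31,2,68,92]}
After op 5 (replace /uqi/2 43): {"i":[98,72,78,51,65],"od":65,"uqi":[70,36,43,2,68,92]}
After op 6 (replace /uqi/1 32): {"i":[98,72,78,51,65],"od":65,"uqi":[70,32,43,2,68,92]}
After op 7 (add /uqi/2 53): {"i":[98,72,78,51,65],"od":65,"uqi":[70,32,53,43,2,68,92]}
After op 8 (replace /od 82): {"i":[98,72,78,51,65],"od":82,"uqi":[70,32,53,43,2,68,92]}
After op 9 (replace /uqi/2 4): {"i":[98,72,78,51,65],"od":82,"uqi":[70,32,4,43,2,68,92]}
After op 10 (replace /uqi/5 76): {"i":[98,72,78,51,65],"od":82,"uqi":[70,32,4,43,2,76,92]}
After op 11 (remove /uqi/3): {"i":[98,72,78,51,65],"od":82,"uqi":[70,32,4,2,76,92]}
After op 12 (add /i/3 30): {"i":[98,72,78,30,51,65],"od":82,"uqi":[70,32,4,2,76,92]}
After op 13 (add /j 33): {"i":[98,72,78,30,51,65],"j":33,"od":82,"uqi":[70,32,4,2,76,92]}
After op 14 (replace /i/5 0): {"i":[98,72,78,30,51,0],"j":33,"od":82,"uqi":[70,32,4,2,76,92]}
After op 15 (add /xc 81): {"i":[98,72,78,30,51,0],"j":33,"od":82,"uqi":[70,32,4,2,76,92],"xc":81}
After op 16 (add /uqi/2 37): {"i":[98,72,78,30,51,0],"j":33,"od":82,"uqi":[70,32,37,4,2,76,92],"xc":81}
After op 17 (add /dof 50): {"dof":50,"i":[98,72,78,30,51,0],"j":33,"od":82,"uqi":[70,32,37,4,2,76,92],"xc":81}
After op 18 (replace /uqi/6 42): {"dof":50,"i":[98,72,78,30,51,0],"j":33,"od":82,"uqi":[70,32,37,4,2,76,42],"xc":81}
After op 19 (replace /od 4): {"dof":50,"i":[98,72,78,30,51,0],"j":33,"od":4,"uqi":[70,32,37,4,2,76,42],"xc":81}
After op 20 (replace /uqi/4 58): {"dof":50,"i":[98,72,78,30,51,0],"j":33,"od":4,"uqi":[70,32,37,4,58,76,42],"xc":81}
After op 21 (add /qvc 6): {"dof":50,"i":[98,72,78,30,51,0],"j":33,"od":4,"qvc":6,"uqi":[70,32,37,4,58,76,42],"xc":81}
After op 22 (remove /i/0): {"dof":50,"i":[72,78,30,51,0],"j":33,"od":4,"qvc":6,"uqi":[70,32,37,4,58,76,42],"xc":81}
After op 23 (remove /i): {"dof":50,"j":33,"od":4,"qvc":6,"uqi":[70,32,37,4,58,76,42],"xc":81}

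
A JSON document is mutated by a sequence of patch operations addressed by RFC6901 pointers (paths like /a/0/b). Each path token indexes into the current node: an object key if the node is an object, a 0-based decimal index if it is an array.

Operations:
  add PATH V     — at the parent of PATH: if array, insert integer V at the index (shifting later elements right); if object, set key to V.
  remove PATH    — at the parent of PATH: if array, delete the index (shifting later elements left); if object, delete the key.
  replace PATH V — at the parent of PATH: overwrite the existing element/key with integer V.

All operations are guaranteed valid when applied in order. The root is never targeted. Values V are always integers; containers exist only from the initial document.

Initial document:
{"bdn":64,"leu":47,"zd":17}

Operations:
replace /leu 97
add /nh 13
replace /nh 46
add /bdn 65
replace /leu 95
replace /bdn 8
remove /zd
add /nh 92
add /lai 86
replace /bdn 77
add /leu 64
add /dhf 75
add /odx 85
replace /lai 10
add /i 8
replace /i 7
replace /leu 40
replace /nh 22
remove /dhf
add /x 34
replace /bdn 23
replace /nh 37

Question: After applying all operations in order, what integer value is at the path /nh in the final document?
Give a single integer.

After op 1 (replace /leu 97): {"bdn":64,"leu":97,"zd":17}
After op 2 (add /nh 13): {"bdn":64,"leu":97,"nh":13,"zd":17}
After op 3 (replace /nh 46): {"bdn":64,"leu":97,"nh":46,"zd":17}
After op 4 (add /bdn 65): {"bdn":65,"leu":97,"nh":46,"zd":17}
After op 5 (replace /leu 95): {"bdn":65,"leu":95,"nh":46,"zd":17}
After op 6 (replace /bdn 8): {"bdn":8,"leu":95,"nh":46,"zd":17}
After op 7 (remove /zd): {"bdn":8,"leu":95,"nh":46}
After op 8 (add /nh 92): {"bdn":8,"leu":95,"nh":92}
After op 9 (add /lai 86): {"bdn":8,"lai":86,"leu":95,"nh":92}
After op 10 (replace /bdn 77): {"bdn":77,"lai":86,"leu":95,"nh":92}
After op 11 (add /leu 64): {"bdn":77,"lai":86,"leu":64,"nh":92}
After op 12 (add /dhf 75): {"bdn":77,"dhf":75,"lai":86,"leu":64,"nh":92}
After op 13 (add /odx 85): {"bdn":77,"dhf":75,"lai":86,"leu":64,"nh":92,"odx":85}
After op 14 (replace /lai 10): {"bdn":77,"dhf":75,"lai":10,"leu":64,"nh":92,"odx":85}
After op 15 (add /i 8): {"bdn":77,"dhf":75,"i":8,"lai":10,"leu":64,"nh":92,"odx":85}
After op 16 (replace /i 7): {"bdn":77,"dhf":75,"i":7,"lai":10,"leu":64,"nh":92,"odx":85}
After op 17 (replace /leu 40): {"bdn":77,"dhf":75,"i":7,"lai":10,"leu":40,"nh":92,"odx":85}
After op 18 (replace /nh 22): {"bdn":77,"dhf":75,"i":7,"lai":10,"leu":40,"nh":22,"odx":85}
After op 19 (remove /dhf): {"bdn":77,"i":7,"lai":10,"leu":40,"nh":22,"odx":85}
After op 20 (add /x 34): {"bdn":77,"i":7,"lai":10,"leu":40,"nh":22,"odx":85,"x":34}
After op 21 (replace /bdn 23): {"bdn":23,"i":7,"lai":10,"leu":40,"nh":22,"odx":85,"x":34}
After op 22 (replace /nh 37): {"bdn":23,"i":7,"lai":10,"leu":40,"nh":37,"odx":85,"x":34}
Value at /nh: 37

Answer: 37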